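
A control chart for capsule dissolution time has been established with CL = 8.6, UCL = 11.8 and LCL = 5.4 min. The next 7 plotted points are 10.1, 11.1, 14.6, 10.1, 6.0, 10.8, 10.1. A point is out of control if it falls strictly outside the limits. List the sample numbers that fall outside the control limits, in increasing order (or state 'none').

Compare each point to [5.4, 11.8]: sample 3 = 14.6 > UCL.

3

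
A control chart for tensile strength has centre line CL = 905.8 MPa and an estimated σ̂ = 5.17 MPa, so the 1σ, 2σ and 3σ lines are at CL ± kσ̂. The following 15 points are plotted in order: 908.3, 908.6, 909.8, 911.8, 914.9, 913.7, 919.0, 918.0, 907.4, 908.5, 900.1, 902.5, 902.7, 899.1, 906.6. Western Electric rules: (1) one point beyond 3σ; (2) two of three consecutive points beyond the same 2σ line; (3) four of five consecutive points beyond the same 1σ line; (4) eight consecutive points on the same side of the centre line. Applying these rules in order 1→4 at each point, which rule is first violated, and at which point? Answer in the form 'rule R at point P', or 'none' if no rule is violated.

Zone of each point (C = within 1σ̂, B = 1σ̂–2σ̂, A = 2σ̂–3σ̂, * = beyond 3σ̂; sign = side of CL): 1:+C, 2:+C, 3:+C, 4:+B, 5:+B, 6:+B, 7:+A, 8:+A, 9:+C, 10:+C, 11:-B, 12:-C, 13:-C, 14:-B, 15:+C
Rule 3 (four of five consecutive points beyond the same 1σ limit) is satisfied at point 7.

rule 3 at point 7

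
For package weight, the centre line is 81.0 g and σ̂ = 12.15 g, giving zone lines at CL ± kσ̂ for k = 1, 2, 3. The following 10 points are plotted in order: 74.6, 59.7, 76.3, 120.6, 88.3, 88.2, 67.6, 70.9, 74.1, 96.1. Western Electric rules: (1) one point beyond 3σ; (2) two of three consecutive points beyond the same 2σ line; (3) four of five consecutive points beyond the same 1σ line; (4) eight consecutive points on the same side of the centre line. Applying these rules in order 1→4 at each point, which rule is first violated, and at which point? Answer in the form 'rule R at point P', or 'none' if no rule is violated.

Zone of each point (C = within 1σ̂, B = 1σ̂–2σ̂, A = 2σ̂–3σ̂, * = beyond 3σ̂; sign = side of CL): 1:-C, 2:-B, 3:-C, 4:+*, 5:+C, 6:+C, 7:-B, 8:-C, 9:-C, 10:+B
Rule 1 (one point beyond the 3σ limits) is satisfied at point 4.

rule 1 at point 4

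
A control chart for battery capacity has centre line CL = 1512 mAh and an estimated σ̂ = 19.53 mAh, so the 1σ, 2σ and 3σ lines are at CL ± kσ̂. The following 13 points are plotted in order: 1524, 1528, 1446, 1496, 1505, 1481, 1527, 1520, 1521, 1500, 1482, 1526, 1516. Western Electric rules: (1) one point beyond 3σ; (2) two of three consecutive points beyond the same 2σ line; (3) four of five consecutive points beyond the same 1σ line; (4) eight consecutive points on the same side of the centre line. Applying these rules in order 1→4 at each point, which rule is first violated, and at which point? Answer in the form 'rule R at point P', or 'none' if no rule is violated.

rule 1 at point 3

Zone of each point (C = within 1σ̂, B = 1σ̂–2σ̂, A = 2σ̂–3σ̂, * = beyond 3σ̂; sign = side of CL): 1:+C, 2:+C, 3:-*, 4:-C, 5:-C, 6:-B, 7:+C, 8:+C, 9:+C, 10:-C, 11:-B, 12:+C, 13:+C
Rule 1 (one point beyond the 3σ limits) is satisfied at point 3.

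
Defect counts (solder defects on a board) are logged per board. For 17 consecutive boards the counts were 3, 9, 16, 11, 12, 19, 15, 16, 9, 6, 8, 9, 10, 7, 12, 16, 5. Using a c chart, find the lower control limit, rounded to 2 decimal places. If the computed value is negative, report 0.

0.92

c̄ = (3 + 9 + 16 + 11 + 12 + 19 + 15 + 16 + 9 + 6 + 8 + 9 + 10 + 7 + 12 + 16 + 5) / 17 = 183 / 17 = 10.7647
LCL = c̄ − 3√c̄ = 10.7647 − 3 × 3.2810 = 0.9218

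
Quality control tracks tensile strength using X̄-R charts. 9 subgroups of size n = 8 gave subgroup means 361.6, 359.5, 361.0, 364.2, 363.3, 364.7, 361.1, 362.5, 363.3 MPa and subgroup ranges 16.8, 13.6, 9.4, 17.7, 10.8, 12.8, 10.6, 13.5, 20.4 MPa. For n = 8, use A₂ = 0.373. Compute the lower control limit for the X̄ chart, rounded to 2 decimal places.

X̄̄ = (361.6 + 359.5 + 361.0 + 364.2 + 363.3 + 364.7 + 361.1 + 362.5 + 363.3) / 9 = 3261.2000 / 9 = 362.3556
R̄ = (16.8 + 13.6 + 9.4 + 17.7 + 10.8 + 12.8 + 10.6 + 13.5 + 20.4) / 9 = 125.6000 / 9 = 13.9556
LCL = X̄̄ − A₂·R̄ = 362.3556 − 0.373 × 13.9556 = 357.1501

357.15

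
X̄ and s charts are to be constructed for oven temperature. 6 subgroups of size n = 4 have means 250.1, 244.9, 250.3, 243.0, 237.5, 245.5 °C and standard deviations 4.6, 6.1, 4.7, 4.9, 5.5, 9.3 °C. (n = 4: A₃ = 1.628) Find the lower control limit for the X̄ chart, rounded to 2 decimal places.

X̄̄ = (250.1 + 244.9 + 250.3 + 243.0 + 237.5 + 245.5) / 6 = 245.2167
s̄ = (4.6 + 6.1 + 4.7 + 4.9 + 5.5 + 9.3) / 6 = 5.8500
LCL = X̄̄ − A₃·s̄ = 245.2167 − 1.628 × 5.8500 = 235.6929

235.69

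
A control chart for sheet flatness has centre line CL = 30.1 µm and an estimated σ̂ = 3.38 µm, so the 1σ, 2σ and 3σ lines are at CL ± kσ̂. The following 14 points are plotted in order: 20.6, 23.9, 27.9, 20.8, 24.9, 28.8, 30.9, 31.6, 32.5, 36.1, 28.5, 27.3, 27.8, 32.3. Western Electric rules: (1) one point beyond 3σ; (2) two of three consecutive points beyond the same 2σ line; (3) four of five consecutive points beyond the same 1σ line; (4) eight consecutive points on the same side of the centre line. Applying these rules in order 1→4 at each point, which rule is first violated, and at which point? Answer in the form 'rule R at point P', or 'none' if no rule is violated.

rule 3 at point 5

Zone of each point (C = within 1σ̂, B = 1σ̂–2σ̂, A = 2σ̂–3σ̂, * = beyond 3σ̂; sign = side of CL): 1:-A, 2:-B, 3:-C, 4:-A, 5:-B, 6:-C, 7:+C, 8:+C, 9:+C, 10:+B, 11:-C, 12:-C, 13:-C, 14:+C
Rule 3 (four of five consecutive points beyond the same 1σ limit) is satisfied at point 5.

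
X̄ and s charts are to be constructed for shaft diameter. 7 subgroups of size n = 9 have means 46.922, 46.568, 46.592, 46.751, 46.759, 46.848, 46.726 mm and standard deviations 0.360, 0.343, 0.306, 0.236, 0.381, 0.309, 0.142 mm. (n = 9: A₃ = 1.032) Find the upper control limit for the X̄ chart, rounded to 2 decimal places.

X̄̄ = (46.922 + 46.568 + 46.592 + 46.751 + 46.759 + 46.848 + 46.726) / 7 = 46.7380
s̄ = (0.360 + 0.343 + 0.306 + 0.236 + 0.381 + 0.309 + 0.142) / 7 = 0.2967
UCL = X̄̄ + A₃·s̄ = 46.7380 + 1.032 × 0.2967 = 47.0442

47.04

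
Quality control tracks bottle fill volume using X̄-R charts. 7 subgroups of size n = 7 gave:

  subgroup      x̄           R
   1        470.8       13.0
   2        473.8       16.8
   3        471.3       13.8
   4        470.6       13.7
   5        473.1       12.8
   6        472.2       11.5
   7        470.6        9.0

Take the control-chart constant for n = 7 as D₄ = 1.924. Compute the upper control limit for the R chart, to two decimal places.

24.90

R̄ = (13.0 + 16.8 + 13.8 + 13.7 + 12.8 + 11.5 + 9.0) / 7 = 90.6000 / 7 = 12.9429
UCL_R = D₄·R̄ = 1.924 × 12.9429 = 24.9021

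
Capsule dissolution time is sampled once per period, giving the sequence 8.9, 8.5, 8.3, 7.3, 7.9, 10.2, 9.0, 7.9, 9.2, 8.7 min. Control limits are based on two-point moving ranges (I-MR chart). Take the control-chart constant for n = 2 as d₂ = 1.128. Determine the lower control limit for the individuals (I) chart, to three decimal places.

6.049

X̄ = (8.9 + 8.5 + 8.3 + 7.3 + 7.9 + 10.2 + 9.0 + 7.9 + 9.2 + 8.7) / 10 = 8.5900
Moving ranges: 0.4, 0.2, 1.0, 0.6, 2.3, 1.2, 1.1, 1.3, 0.5; M̄R̄ = 8.6000 / 9 = 0.9556
LCL = X̄ − 3·M̄R̄/d₂ = 8.5900 − 3 × 0.9556 / 1.128 = 6.0486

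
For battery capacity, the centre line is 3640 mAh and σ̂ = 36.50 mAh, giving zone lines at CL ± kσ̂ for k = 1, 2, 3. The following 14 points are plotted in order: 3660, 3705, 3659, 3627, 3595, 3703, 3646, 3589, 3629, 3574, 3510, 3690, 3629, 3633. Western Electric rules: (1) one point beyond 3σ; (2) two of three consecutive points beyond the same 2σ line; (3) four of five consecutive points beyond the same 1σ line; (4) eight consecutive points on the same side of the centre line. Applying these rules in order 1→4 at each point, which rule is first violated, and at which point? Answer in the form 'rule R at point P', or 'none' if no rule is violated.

Zone of each point (C = within 1σ̂, B = 1σ̂–2σ̂, A = 2σ̂–3σ̂, * = beyond 3σ̂; sign = side of CL): 1:+C, 2:+B, 3:+C, 4:-C, 5:-B, 6:+B, 7:+C, 8:-B, 9:-C, 10:-B, 11:-*, 12:+B, 13:-C, 14:-C
Rule 1 (one point beyond the 3σ limits) is satisfied at point 11.

rule 1 at point 11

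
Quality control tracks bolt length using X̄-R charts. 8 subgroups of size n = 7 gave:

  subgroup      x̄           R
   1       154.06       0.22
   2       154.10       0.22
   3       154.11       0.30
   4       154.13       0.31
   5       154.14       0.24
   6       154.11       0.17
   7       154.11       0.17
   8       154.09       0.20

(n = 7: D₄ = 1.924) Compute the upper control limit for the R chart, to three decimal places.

0.440

R̄ = (0.22 + 0.22 + 0.30 + 0.31 + 0.24 + 0.17 + 0.17 + 0.20) / 8 = 1.8300 / 8 = 0.2288
UCL_R = D₄·R̄ = 1.924 × 0.2288 = 0.4401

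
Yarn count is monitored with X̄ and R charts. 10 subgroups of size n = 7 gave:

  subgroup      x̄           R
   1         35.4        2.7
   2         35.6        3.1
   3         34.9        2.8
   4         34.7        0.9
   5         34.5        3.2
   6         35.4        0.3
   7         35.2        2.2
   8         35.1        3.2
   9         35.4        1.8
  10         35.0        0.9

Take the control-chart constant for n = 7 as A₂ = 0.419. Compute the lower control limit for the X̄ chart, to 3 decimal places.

34.236

X̄̄ = (35.4 + 35.6 + 34.9 + 34.7 + 34.5 + 35.4 + 35.2 + 35.1 + 35.4 + 35.0) / 10 = 351.2000 / 10 = 35.1200
R̄ = (2.7 + 3.1 + 2.8 + 0.9 + 3.2 + 0.3 + 2.2 + 3.2 + 1.8 + 0.9) / 10 = 21.1000 / 10 = 2.1100
LCL = X̄̄ − A₂·R̄ = 35.1200 − 0.419 × 2.1100 = 34.2359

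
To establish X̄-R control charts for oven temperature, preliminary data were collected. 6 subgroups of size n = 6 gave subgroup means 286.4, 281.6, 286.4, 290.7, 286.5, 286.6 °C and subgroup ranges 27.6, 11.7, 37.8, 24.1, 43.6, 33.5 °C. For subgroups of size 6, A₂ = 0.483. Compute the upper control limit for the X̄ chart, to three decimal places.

300.720

X̄̄ = (286.4 + 281.6 + 286.4 + 290.7 + 286.5 + 286.6) / 6 = 1718.2000 / 6 = 286.3667
R̄ = (27.6 + 11.7 + 37.8 + 24.1 + 43.6 + 33.5) / 6 = 178.3000 / 6 = 29.7167
UCL = X̄̄ + A₂·R̄ = 286.3667 + 0.483 × 29.7167 = 300.7198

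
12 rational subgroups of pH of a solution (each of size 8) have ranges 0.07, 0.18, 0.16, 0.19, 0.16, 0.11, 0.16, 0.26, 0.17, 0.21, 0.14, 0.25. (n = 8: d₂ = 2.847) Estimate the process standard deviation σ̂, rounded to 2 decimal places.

R̄ = (0.07 + 0.18 + 0.16 + 0.19 + 0.16 + 0.11 + 0.16 + 0.26 + 0.17 + 0.21 + 0.14 + 0.25) / 12 = 0.1717
σ̂ = R̄ / d₂ = 0.1717 / 2.847 = 0.0603

0.06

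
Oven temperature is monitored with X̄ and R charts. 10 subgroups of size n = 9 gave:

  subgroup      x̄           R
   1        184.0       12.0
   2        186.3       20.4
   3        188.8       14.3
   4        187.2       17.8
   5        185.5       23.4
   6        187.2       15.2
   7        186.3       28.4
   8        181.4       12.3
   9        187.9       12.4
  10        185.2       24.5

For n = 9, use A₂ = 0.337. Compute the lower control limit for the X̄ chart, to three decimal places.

179.890

X̄̄ = (184.0 + 186.3 + 188.8 + 187.2 + 185.5 + 187.2 + 186.3 + 181.4 + 187.9 + 185.2) / 10 = 1859.8000 / 10 = 185.9800
R̄ = (12.0 + 20.4 + 14.3 + 17.8 + 23.4 + 15.2 + 28.4 + 12.3 + 12.4 + 24.5) / 10 = 180.7000 / 10 = 18.0700
LCL = X̄̄ − A₂·R̄ = 185.9800 − 0.337 × 18.0700 = 179.8904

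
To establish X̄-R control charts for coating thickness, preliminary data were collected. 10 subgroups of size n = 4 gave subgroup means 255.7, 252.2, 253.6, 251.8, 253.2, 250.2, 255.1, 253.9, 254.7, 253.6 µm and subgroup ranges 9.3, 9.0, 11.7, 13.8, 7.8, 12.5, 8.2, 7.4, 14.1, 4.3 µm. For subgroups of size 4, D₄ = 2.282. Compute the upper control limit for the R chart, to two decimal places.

22.39

R̄ = (9.3 + 9.0 + 11.7 + 13.8 + 7.8 + 12.5 + 8.2 + 7.4 + 14.1 + 4.3) / 10 = 98.1000 / 10 = 9.8100
UCL_R = D₄·R̄ = 2.282 × 9.8100 = 22.3864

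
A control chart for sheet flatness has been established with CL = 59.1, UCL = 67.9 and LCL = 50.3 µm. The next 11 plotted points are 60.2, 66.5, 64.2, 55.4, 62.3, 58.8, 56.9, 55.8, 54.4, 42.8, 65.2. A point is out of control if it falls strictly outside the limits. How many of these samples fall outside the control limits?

Compare each point to [50.3, 67.9]: sample 10 = 42.8 < LCL.

1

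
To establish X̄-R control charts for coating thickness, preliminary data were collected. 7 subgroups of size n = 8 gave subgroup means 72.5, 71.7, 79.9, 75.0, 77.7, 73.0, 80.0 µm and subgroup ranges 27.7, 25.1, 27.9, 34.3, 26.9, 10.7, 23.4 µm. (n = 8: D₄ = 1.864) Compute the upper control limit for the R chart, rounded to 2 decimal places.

46.87

R̄ = (27.7 + 25.1 + 27.9 + 34.3 + 26.9 + 10.7 + 23.4) / 7 = 176.0000 / 7 = 25.1429
UCL_R = D₄·R̄ = 1.864 × 25.1429 = 46.8663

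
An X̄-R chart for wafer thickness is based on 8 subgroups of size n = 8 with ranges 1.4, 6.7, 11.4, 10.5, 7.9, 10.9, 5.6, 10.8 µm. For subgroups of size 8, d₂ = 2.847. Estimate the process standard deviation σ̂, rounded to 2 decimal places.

R̄ = (1.4 + 6.7 + 11.4 + 10.5 + 7.9 + 10.9 + 5.6 + 10.8) / 8 = 8.1500
σ̂ = R̄ / d₂ = 8.1500 / 2.847 = 2.8627

2.86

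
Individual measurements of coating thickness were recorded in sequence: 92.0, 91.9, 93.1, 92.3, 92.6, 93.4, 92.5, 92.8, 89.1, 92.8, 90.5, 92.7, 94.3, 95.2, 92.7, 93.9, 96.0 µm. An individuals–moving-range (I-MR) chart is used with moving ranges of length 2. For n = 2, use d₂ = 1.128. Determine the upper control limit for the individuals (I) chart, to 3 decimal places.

X̄ = (92.0 + 91.9 + 93.1 + 92.3 + 92.6 + 93.4 + 92.5 + 92.8 + 89.1 + 92.8 + 90.5 + 92.7 + 94.3 + 95.2 + 92.7 + 93.9 + 96.0) / 17 = 92.8118
Moving ranges: 0.1, 1.2, 0.8, 0.3, 0.8, 0.9, 0.3, 3.7, 3.7, 2.3, 2.2, 1.6, 0.9, 2.5, 1.2, 2.1; M̄R̄ = 24.6000 / 16 = 1.5375
UCL = X̄ + 3·M̄R̄/d₂ = 92.8118 + 3 × 1.5375 / 1.128 = 96.9009

96.901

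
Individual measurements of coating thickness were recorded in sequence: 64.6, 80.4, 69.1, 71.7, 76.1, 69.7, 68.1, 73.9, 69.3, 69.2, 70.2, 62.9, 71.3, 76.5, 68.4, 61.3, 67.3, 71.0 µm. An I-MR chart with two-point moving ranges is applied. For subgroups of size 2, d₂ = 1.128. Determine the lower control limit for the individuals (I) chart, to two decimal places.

X̄ = (64.6 + 80.4 + 69.1 + 71.7 + 76.1 + 69.7 + 68.1 + 73.9 + 69.3 + 69.2 + 70.2 + 62.9 + 71.3 + 76.5 + 68.4 + 61.3 + 67.3 + 71.0) / 18 = 70.0556
Moving ranges: 15.8, 11.3, 2.6, 4.4, 6.4, 1.6, 5.8, 4.6, 0.1, 1.0, 7.3, 8.4, 5.2, 8.1, 7.1, 6.0, 3.7; M̄R̄ = 99.4000 / 17 = 5.8471
LCL = X̄ − 3·M̄R̄/d₂ = 70.0556 − 3 × 5.8471 / 1.128 = 54.5049

54.50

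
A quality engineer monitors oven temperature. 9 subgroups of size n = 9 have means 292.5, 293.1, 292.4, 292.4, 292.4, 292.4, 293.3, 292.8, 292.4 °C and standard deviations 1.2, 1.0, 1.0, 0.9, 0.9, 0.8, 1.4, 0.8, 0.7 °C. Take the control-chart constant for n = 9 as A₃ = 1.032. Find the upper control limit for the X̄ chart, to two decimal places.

X̄̄ = (292.5 + 293.1 + 292.4 + 292.4 + 292.4 + 292.4 + 293.3 + 292.8 + 292.4) / 9 = 292.6333
s̄ = (1.2 + 1.0 + 1.0 + 0.9 + 0.9 + 0.8 + 1.4 + 0.8 + 0.7) / 9 = 0.9667
UCL = X̄̄ + A₃·s̄ = 292.6333 + 1.032 × 0.9667 = 293.6309

293.63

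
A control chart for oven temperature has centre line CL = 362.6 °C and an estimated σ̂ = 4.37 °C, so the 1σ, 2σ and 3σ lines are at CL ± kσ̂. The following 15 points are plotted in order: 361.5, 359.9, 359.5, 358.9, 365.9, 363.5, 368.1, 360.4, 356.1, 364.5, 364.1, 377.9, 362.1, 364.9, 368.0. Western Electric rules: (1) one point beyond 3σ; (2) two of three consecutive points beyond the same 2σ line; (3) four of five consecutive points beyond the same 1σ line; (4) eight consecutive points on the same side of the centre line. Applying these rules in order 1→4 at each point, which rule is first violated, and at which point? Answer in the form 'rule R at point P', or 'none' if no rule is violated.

Zone of each point (C = within 1σ̂, B = 1σ̂–2σ̂, A = 2σ̂–3σ̂, * = beyond 3σ̂; sign = side of CL): 1:-C, 2:-C, 3:-C, 4:-C, 5:+C, 6:+C, 7:+B, 8:-C, 9:-B, 10:+C, 11:+C, 12:+*, 13:-C, 14:+C, 15:+B
Rule 1 (one point beyond the 3σ limits) is satisfied at point 12.

rule 1 at point 12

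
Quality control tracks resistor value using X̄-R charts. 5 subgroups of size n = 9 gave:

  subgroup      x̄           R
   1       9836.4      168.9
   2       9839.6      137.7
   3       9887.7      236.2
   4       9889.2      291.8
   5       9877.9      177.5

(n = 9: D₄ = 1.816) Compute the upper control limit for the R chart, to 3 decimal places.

R̄ = (168.9 + 137.7 + 236.2 + 291.8 + 177.5) / 5 = 1012.1000 / 5 = 202.4200
UCL_R = D₄·R̄ = 1.816 × 202.4200 = 367.5947

367.595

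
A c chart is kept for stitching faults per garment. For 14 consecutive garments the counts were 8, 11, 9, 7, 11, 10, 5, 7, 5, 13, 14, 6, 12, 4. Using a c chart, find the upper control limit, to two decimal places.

17.57

c̄ = (8 + 11 + 9 + 7 + 11 + 10 + 5 + 7 + 5 + 13 + 14 + 6 + 12 + 4) / 14 = 122 / 14 = 8.7143
UCL = c̄ + 3√c̄ = 8.7143 + 3 × √8.7143 = 8.7143 + 3 × 2.9520 = 17.5703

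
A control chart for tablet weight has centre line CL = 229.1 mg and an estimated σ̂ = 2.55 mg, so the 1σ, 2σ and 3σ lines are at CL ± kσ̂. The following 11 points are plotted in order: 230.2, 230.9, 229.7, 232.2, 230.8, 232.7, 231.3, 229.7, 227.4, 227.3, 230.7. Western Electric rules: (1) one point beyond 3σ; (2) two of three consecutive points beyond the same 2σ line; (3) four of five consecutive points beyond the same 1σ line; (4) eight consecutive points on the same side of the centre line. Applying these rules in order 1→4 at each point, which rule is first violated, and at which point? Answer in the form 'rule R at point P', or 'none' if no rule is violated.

Zone of each point (C = within 1σ̂, B = 1σ̂–2σ̂, A = 2σ̂–3σ̂, * = beyond 3σ̂; sign = side of CL): 1:+C, 2:+C, 3:+C, 4:+B, 5:+C, 6:+B, 7:+C, 8:+C, 9:-C, 10:-C, 11:+C
Rule 4 (eight consecutive points on the same side of the centre line) is satisfied at point 8.

rule 4 at point 8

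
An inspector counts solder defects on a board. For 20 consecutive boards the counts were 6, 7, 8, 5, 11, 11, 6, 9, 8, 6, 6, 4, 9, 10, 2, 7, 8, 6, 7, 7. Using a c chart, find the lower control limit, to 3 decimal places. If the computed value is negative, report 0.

0.000

c̄ = (6 + 7 + 8 + 5 + 11 + 11 + 6 + 9 + 8 + 6 + 6 + 4 + 9 + 10 + 2 + 7 + 8 + 6 + 7 + 7) / 20 = 143 / 20 = 7.1500
LCL = c̄ − 3√c̄ = 7.1500 − 3 × 2.6739 = -0.8718 → 0 (cannot be negative)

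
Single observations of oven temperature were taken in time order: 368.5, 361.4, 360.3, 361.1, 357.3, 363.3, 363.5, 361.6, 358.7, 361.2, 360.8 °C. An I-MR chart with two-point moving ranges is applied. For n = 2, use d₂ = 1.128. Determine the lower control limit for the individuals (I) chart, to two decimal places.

X̄ = (368.5 + 361.4 + 360.3 + 361.1 + 357.3 + 363.3 + 363.5 + 361.6 + 358.7 + 361.2 + 360.8) / 11 = 361.6091
Moving ranges: 7.1, 1.1, 0.8, 3.8, 6.0, 0.2, 1.9, 2.9, 2.5, 0.4; M̄R̄ = 26.7000 / 10 = 2.6700
LCL = X̄ − 3·M̄R̄/d₂ = 361.6091 − 3 × 2.6700 / 1.128 = 354.5080

354.51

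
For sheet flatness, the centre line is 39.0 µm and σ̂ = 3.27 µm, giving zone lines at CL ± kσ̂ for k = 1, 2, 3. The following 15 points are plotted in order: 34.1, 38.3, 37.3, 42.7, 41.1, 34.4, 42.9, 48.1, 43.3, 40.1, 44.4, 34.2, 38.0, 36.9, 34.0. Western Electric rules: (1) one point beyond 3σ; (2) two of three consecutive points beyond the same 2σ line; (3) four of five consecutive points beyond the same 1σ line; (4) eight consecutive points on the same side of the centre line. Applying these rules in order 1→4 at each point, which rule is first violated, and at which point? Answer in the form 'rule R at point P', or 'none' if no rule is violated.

Zone of each point (C = within 1σ̂, B = 1σ̂–2σ̂, A = 2σ̂–3σ̂, * = beyond 3σ̂; sign = side of CL): 1:-B, 2:-C, 3:-C, 4:+B, 5:+C, 6:-B, 7:+B, 8:+A, 9:+B, 10:+C, 11:+B, 12:-B, 13:-C, 14:-C, 15:-B
Rule 3 (four of five consecutive points beyond the same 1σ limit) is satisfied at point 11.

rule 3 at point 11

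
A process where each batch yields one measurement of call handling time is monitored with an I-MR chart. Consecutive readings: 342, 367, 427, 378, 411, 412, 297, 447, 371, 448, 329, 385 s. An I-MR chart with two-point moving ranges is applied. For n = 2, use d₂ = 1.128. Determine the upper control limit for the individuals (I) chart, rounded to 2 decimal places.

568.49

X̄ = (342 + 367 + 427 + 378 + 411 + 412 + 297 + 447 + 371 + 448 + 329 + 385) / 12 = 384.5000
Moving ranges: 25, 60, 49, 33, 1, 115, 150, 76, 77, 119, 56; M̄R̄ = 761.0000 / 11 = 69.1818
UCL = X̄ + 3·M̄R̄/d₂ = 384.5000 + 3 × 69.1818 / 1.128 = 568.4942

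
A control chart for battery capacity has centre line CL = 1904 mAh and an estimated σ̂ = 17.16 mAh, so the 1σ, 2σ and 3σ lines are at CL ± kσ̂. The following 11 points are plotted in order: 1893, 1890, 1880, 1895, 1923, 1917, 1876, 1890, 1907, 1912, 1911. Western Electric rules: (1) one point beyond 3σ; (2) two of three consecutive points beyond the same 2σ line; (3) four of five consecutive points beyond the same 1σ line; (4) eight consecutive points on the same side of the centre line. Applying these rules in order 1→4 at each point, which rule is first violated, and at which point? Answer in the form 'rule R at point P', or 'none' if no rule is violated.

none

Zone of each point (C = within 1σ̂, B = 1σ̂–2σ̂, A = 2σ̂–3σ̂, * = beyond 3σ̂; sign = side of CL): 1:-C, 2:-C, 3:-B, 4:-C, 5:+B, 6:+C, 7:-B, 8:-C, 9:+C, 10:+C, 11:+C
No rule fires across all 11 points.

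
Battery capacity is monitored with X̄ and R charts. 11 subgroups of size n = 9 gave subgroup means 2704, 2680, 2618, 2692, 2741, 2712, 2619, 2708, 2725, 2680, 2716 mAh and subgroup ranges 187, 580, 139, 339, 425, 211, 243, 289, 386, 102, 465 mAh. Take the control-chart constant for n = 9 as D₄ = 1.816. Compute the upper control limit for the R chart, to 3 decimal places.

555.696

R̄ = (187 + 580 + 139 + 339 + 425 + 211 + 243 + 289 + 386 + 102 + 465) / 11 = 3366.0000 / 11 = 306.0000
UCL_R = D₄·R̄ = 1.816 × 306.0000 = 555.6960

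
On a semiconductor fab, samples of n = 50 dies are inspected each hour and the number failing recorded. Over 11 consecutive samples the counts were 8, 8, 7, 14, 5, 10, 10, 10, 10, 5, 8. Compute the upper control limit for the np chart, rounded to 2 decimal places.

p̄ = Σdᵢ / (k·n) = 95 / (11 × 50) = 0.17273
UCL = np̄ + 3·√(np̄(1−p̄)) = 8.6364 + 3 × √(8.6364×0.82727) = 8.6364 + 3 × 2.6729 = 16.6552

16.66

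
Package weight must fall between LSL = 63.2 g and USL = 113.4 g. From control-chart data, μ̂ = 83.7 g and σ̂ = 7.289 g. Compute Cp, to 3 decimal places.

1.148

Cp = (USL − LSL) / (6σ̂) = (113.4 − 63.2) / (6 × 7.289) = 50.2000 / 43.7340 = 1.1478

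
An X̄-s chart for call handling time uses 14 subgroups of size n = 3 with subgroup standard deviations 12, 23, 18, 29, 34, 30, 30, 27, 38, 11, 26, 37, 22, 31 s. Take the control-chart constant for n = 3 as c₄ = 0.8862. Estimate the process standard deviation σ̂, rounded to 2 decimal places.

29.66

s̄ = (12 + 23 + 18 + 29 + 34 + 30 + 30 + 27 + 38 + 11 + 26 + 37 + 22 + 31) / 14 = 26.2857
σ̂ = s̄ / c₄ = 26.2857 / 0.8862 = 29.6612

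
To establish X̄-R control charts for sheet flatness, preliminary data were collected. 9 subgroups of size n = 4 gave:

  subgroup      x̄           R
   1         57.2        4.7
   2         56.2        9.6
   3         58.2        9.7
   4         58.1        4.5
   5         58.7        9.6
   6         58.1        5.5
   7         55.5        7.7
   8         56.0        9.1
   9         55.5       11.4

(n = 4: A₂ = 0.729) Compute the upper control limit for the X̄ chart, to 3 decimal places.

62.871

X̄̄ = (57.2 + 56.2 + 58.2 + 58.1 + 58.7 + 58.1 + 55.5 + 56.0 + 55.5) / 9 = 513.5000 / 9 = 57.0556
R̄ = (4.7 + 9.6 + 9.7 + 4.5 + 9.6 + 5.5 + 7.7 + 9.1 + 11.4) / 9 = 71.8000 / 9 = 7.9778
UCL = X̄̄ + A₂·R̄ = 57.0556 + 0.729 × 7.9778 = 62.8714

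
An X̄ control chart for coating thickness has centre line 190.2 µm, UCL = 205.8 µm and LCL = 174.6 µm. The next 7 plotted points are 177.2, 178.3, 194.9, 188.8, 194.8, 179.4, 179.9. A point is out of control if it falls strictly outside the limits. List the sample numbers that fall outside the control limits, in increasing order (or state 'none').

none

All 7 points lie within [174.6, 205.8].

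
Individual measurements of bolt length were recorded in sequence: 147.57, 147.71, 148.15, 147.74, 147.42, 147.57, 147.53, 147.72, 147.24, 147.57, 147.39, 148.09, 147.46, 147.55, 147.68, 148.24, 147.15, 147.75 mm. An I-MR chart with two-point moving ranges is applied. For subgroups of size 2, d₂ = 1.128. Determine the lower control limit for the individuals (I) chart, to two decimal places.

X̄ = (147.57 + 147.71 + 148.15 + 147.74 + 147.42 + 147.57 + 147.53 + 147.72 + 147.24 + 147.57 + 147.39 + 148.09 + 147.46 + 147.55 + 147.68 + 148.24 + 147.15 + 147.75) / 18 = 147.6406
Moving ranges: 0.14, 0.44, 0.41, 0.32, 0.15, 0.04, 0.19, 0.48, 0.33, 0.18, 0.70, 0.63, 0.09, 0.13, 0.56, 1.09, 0.60; M̄R̄ = 6.4800 / 17 = 0.3812
LCL = X̄ − 3·M̄R̄/d₂ = 147.6406 − 3 × 0.3812 / 1.128 = 146.6268

146.63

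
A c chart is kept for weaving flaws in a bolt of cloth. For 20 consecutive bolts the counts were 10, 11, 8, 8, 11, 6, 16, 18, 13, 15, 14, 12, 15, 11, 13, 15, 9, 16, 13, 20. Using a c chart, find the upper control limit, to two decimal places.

c̄ = (10 + 11 + 8 + 8 + 11 + 6 + 16 + 18 + 13 + 15 + 14 + 12 + 15 + 11 + 13 + 15 + 9 + 16 + 13 + 20) / 20 = 254 / 20 = 12.7000
UCL = c̄ + 3√c̄ = 12.7000 + 3 × √12.7000 = 12.7000 + 3 × 3.5637 = 23.3911

23.39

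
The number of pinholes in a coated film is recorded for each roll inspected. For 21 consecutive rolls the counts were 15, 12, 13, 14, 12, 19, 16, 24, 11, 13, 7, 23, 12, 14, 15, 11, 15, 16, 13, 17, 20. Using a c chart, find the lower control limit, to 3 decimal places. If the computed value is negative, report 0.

c̄ = (15 + 12 + 13 + 14 + 12 + 19 + 16 + 24 + 11 + 13 + 7 + 23 + 12 + 14 + 15 + 11 + 15 + 16 + 13 + 17 + 20) / 21 = 312 / 21 = 14.8571
LCL = c̄ − 3√c̄ = 14.8571 − 3 × 3.8545 = 3.2937

3.294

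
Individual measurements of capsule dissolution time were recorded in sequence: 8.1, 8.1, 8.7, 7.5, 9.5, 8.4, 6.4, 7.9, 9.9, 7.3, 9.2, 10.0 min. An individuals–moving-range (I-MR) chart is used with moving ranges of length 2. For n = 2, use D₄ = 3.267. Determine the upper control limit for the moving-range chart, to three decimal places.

Moving ranges: 0.0, 0.6, 1.2, 2.0, 1.1, 2.0, 1.5, 2.0, 2.6, 1.9, 0.8; M̄R̄ = 15.7000 / 11 = 1.4273
UCL_MR = D₄·M̄R̄ = 3.267 × 1.4273 = 4.6629

4.663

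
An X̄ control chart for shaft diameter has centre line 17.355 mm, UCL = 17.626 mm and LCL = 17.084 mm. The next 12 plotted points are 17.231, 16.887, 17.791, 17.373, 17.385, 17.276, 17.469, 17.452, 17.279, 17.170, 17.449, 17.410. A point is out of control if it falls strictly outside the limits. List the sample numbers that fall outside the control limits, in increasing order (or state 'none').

2, 3

Compare each point to [17.084, 17.626]: sample 2 = 16.887 < LCL; sample 3 = 17.791 > UCL.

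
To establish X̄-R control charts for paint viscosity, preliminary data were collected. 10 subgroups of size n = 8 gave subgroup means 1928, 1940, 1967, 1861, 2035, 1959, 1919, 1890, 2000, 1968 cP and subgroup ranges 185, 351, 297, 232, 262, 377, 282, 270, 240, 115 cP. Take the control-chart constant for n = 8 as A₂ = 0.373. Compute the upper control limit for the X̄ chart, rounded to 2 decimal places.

2044.09

X̄̄ = (1928 + 1940 + 1967 + 1861 + 2035 + 1959 + 1919 + 1890 + 2000 + 1968) / 10 = 19467.0000 / 10 = 1946.7000
R̄ = (185 + 351 + 297 + 232 + 262 + 377 + 282 + 270 + 240 + 115) / 10 = 2611.0000 / 10 = 261.1000
UCL = X̄̄ + A₂·R̄ = 1946.7000 + 0.373 × 261.1000 = 2044.0903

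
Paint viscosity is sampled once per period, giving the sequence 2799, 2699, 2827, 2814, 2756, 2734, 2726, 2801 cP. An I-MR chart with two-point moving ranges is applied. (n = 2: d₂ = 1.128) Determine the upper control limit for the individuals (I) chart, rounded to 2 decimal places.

2923.00

X̄ = (2799 + 2699 + 2827 + 2814 + 2756 + 2734 + 2726 + 2801) / 8 = 2769.5000
Moving ranges: 100, 128, 13, 58, 22, 8, 75; M̄R̄ = 404.0000 / 7 = 57.7143
UCL = X̄ + 3·M̄R̄/d₂ = 2769.5000 + 3 × 57.7143 / 1.128 = 2922.9954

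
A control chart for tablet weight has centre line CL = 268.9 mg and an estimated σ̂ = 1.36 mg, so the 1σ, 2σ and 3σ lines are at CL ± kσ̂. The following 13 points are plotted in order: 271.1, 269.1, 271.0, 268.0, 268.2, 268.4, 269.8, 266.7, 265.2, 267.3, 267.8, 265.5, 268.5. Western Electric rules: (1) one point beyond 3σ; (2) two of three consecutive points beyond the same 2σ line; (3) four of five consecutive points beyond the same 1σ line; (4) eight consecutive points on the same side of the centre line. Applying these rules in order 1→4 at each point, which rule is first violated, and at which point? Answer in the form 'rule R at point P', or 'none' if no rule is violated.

rule 3 at point 12

Zone of each point (C = within 1σ̂, B = 1σ̂–2σ̂, A = 2σ̂–3σ̂, * = beyond 3σ̂; sign = side of CL): 1:+B, 2:+C, 3:+B, 4:-C, 5:-C, 6:-C, 7:+C, 8:-B, 9:-A, 10:-B, 11:-C, 12:-A, 13:-C
Rule 3 (four of five consecutive points beyond the same 1σ limit) is satisfied at point 12.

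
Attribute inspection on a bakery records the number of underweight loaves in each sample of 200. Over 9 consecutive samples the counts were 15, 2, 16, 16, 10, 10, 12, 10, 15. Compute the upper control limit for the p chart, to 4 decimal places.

p̄ = Σdᵢ / (k·n) = 106 / (9 × 200) = 0.05889
UCL = p̄ + 3·√(p̄(1−p̄)/n) = 0.05889 + 3 × √(0.05889×0.94111/200) = 0.05889 + 3 × 0.01665 = 0.10883

0.1088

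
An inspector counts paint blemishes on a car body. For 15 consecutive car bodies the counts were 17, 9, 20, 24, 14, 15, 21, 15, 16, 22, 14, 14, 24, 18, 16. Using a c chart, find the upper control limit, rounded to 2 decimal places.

29.73

c̄ = (17 + 9 + 20 + 24 + 14 + 15 + 21 + 15 + 16 + 22 + 14 + 14 + 24 + 18 + 16) / 15 = 259 / 15 = 17.2667
UCL = c̄ + 3√c̄ = 17.2667 + 3 × √17.2667 = 17.2667 + 3 × 4.1553 = 29.7326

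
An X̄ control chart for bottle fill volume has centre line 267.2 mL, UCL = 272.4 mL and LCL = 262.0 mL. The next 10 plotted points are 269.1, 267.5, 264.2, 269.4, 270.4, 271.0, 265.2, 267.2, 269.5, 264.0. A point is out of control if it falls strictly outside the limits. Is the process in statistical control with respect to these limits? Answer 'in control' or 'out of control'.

All 10 points lie within [262.0, 272.4].

in control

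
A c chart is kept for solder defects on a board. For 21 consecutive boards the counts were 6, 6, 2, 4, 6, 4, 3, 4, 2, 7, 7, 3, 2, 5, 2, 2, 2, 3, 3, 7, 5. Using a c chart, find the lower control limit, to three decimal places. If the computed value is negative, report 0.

c̄ = (6 + 6 + 2 + 4 + 6 + 4 + 3 + 4 + 2 + 7 + 7 + 3 + 2 + 5 + 2 + 2 + 2 + 3 + 3 + 7 + 5) / 21 = 85 / 21 = 4.0476
LCL = c̄ − 3√c̄ = 4.0476 − 3 × 2.0119 = -1.9880 → 0 (cannot be negative)

0.000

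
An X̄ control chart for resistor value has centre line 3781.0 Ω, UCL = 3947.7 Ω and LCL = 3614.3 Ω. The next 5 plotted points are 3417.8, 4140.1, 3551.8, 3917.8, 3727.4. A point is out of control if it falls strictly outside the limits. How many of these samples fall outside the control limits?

3

Compare each point to [3614.3, 3947.7]: sample 1 = 3417.8 < LCL; sample 2 = 4140.1 > UCL; sample 3 = 3551.8 < LCL.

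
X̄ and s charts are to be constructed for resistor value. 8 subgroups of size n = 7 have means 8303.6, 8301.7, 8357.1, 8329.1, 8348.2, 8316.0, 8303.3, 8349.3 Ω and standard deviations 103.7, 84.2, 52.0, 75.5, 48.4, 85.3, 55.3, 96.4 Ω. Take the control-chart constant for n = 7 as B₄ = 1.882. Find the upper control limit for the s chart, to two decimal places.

141.34

s̄ = (103.7 + 84.2 + 52.0 + 75.5 + 48.4 + 85.3 + 55.3 + 96.4) / 8 = 75.1000
UCL_s = B₄·s̄ = 1.882 × 75.1000 = 141.3382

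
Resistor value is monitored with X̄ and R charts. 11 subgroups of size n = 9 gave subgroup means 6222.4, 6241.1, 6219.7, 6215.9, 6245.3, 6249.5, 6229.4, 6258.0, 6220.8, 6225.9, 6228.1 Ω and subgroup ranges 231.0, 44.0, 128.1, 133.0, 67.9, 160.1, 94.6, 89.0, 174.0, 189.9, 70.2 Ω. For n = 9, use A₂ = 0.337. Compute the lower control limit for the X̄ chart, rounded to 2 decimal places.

X̄̄ = (6222.4 + 6241.1 + 6219.7 + 6215.9 + 6245.3 + 6249.5 + 6229.4 + 6258.0 + 6220.8 + 6225.9 + 6228.1) / 11 = 68556.1000 / 11 = 6232.3727
R̄ = (231.0 + 44.0 + 128.1 + 133.0 + 67.9 + 160.1 + 94.6 + 89.0 + 174.0 + 189.9 + 70.2) / 11 = 1381.8000 / 11 = 125.6182
LCL = X̄̄ − A₂·R̄ = 6232.3727 − 0.337 × 125.6182 = 6190.0394

6190.04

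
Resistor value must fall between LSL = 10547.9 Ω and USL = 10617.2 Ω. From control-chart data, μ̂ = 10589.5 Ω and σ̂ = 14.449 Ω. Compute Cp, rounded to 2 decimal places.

0.80

Cp = (USL − LSL) / (6σ̂) = (10617.2 − 10547.9) / (6 × 14.449) = 69.3000 / 86.6940 = 0.7994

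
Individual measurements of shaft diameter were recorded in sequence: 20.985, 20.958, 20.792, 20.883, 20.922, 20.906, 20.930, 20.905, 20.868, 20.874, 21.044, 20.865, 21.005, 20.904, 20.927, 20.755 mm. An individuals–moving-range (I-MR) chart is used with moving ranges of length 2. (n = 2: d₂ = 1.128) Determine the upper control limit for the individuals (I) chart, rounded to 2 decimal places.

21.12

X̄ = (20.985 + 20.958 + 20.792 + 20.883 + 20.922 + 20.906 + 20.930 + 20.905 + 20.868 + 20.874 + 21.044 + 20.865 + 21.005 + 20.904 + 20.927 + 20.755) / 16 = 20.9077
Moving ranges: 0.027, 0.166, 0.091, 0.039, 0.016, 0.024, 0.025, 0.037, 0.006, 0.170, 0.179, 0.140, 0.101, 0.023, 0.172; M̄R̄ = 1.2160 / 15 = 0.0811
UCL = X̄ + 3·M̄R̄/d₂ = 20.9077 + 3 × 0.0811 / 1.128 = 21.1233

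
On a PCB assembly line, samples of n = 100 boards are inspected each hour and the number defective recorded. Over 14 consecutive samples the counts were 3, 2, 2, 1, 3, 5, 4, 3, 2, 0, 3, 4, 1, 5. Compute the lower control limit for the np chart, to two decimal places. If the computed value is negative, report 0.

p̄ = Σdᵢ / (k·n) = 38 / (14 × 100) = 0.02714
LCL = np̄ − 3·√(np̄(1−p̄)) = 2.7143 − 3 × 1.6250 = -2.1607 → 0 (negative, so LCL = 0)

0.00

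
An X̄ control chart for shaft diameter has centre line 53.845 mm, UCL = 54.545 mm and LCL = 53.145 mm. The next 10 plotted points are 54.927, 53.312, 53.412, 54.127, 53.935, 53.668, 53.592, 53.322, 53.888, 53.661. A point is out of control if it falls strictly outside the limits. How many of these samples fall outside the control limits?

1

Compare each point to [53.145, 54.545]: sample 1 = 54.927 > UCL.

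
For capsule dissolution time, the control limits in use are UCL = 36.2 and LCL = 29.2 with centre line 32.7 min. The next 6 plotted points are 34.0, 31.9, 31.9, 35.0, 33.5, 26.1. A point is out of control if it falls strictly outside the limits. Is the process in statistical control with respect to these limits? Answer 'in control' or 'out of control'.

Compare each point to [29.2, 36.2]: sample 6 = 26.1 < LCL.

out of control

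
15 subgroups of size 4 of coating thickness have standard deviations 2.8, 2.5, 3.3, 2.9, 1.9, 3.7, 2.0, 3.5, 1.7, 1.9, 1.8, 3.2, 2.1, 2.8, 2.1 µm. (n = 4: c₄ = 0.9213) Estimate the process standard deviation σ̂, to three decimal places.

s̄ = (2.8 + 2.5 + 3.3 + 2.9 + 1.9 + 3.7 + 2.0 + 3.5 + 1.7 + 1.9 + 1.8 + 3.2 + 2.1 + 2.8 + 2.1) / 15 = 2.5467
σ̂ = s̄ / c₄ = 2.5467 / 0.9213 = 2.7642

2.764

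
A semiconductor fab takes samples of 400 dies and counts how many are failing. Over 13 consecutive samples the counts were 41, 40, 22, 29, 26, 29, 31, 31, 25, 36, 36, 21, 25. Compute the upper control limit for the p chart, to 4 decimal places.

p̄ = Σdᵢ / (k·n) = 392 / (13 × 400) = 0.07538
UCL = p̄ + 3·√(p̄(1−p̄)/n) = 0.07538 + 3 × √(0.07538×0.92462/400) = 0.07538 + 3 × 0.01320 = 0.11499

0.1150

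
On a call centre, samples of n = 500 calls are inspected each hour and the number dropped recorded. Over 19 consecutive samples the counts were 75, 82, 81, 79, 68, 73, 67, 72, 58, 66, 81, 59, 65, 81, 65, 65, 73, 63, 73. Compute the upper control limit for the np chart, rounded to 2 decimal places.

p̄ = Σdᵢ / (k·n) = 1346 / (19 × 500) = 0.14168
UCL = np̄ + 3·√(np̄(1−p̄)) = 70.8421 + 3 × √(70.8421×0.85832) = 70.8421 + 3 × 7.7977 = 94.2354

94.24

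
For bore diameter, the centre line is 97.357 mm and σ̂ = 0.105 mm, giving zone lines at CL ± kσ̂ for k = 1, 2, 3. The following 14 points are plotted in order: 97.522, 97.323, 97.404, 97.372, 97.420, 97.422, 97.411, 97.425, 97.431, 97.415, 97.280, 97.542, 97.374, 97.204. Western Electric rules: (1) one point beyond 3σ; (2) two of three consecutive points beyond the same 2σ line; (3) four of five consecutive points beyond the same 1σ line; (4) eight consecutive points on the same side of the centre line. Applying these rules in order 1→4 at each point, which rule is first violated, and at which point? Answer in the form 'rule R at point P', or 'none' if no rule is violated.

Zone of each point (C = within 1σ̂, B = 1σ̂–2σ̂, A = 2σ̂–3σ̂, * = beyond 3σ̂; sign = side of CL): 1:+B, 2:-C, 3:+C, 4:+C, 5:+C, 6:+C, 7:+C, 8:+C, 9:+C, 10:+C, 11:-C, 12:+B, 13:+C, 14:-B
Rule 4 (eight consecutive points on the same side of the centre line) is satisfied at point 10.

rule 4 at point 10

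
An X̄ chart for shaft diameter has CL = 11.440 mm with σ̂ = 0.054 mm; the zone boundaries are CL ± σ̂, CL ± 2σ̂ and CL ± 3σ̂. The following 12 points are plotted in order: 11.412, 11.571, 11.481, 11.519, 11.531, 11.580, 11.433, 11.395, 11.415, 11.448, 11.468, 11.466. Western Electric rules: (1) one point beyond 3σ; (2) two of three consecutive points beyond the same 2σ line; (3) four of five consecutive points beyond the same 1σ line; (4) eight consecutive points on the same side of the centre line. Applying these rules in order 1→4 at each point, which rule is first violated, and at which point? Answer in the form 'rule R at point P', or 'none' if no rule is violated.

Zone of each point (C = within 1σ̂, B = 1σ̂–2σ̂, A = 2σ̂–3σ̂, * = beyond 3σ̂; sign = side of CL): 1:-C, 2:+A, 3:+C, 4:+B, 5:+B, 6:+A, 7:-C, 8:-C, 9:-C, 10:+C, 11:+C, 12:+C
Rule 3 (four of five consecutive points beyond the same 1σ limit) is satisfied at point 6.

rule 3 at point 6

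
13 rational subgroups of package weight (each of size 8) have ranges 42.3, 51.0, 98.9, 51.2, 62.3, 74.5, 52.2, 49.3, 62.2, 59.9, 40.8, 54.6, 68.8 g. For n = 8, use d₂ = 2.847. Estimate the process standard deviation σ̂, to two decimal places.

20.75

R̄ = (42.3 + 51.0 + 98.9 + 51.2 + 62.3 + 74.5 + 52.2 + 49.3 + 62.2 + 59.9 + 40.8 + 54.6 + 68.8) / 13 = 59.0769
σ̂ = R̄ / d₂ = 59.0769 / 2.847 = 20.7506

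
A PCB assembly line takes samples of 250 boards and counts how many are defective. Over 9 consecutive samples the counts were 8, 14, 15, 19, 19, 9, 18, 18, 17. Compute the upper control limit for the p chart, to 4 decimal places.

0.1063

p̄ = Σdᵢ / (k·n) = 137 / (9 × 250) = 0.06089
UCL = p̄ + 3·√(p̄(1−p̄)/n) = 0.06089 + 3 × √(0.06089×0.93911/250) = 0.06089 + 3 × 0.01512 = 0.10626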